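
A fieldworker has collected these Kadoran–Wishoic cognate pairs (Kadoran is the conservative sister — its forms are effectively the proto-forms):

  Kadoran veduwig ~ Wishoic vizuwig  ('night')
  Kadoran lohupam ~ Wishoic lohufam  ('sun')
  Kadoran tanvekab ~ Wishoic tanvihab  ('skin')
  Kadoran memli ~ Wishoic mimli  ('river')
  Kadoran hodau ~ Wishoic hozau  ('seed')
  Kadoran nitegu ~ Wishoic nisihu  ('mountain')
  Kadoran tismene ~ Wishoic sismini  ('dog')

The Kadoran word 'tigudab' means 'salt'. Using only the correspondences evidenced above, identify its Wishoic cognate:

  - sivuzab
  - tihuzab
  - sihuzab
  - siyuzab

tismene ~ sismini — Kadoran t corresponds to Wishoic s word-initially before a front vowel.
nitegu ~ nisihu — Kadoran g corresponds to Wishoic h between vowels (before a back vowel).
hodau ~ hozau — Kadoran d corresponds to Wishoic z between vowels (before a back vowel).
Applying these to Kadoran 'tigudab':
  tigudab → sigudab   (t→s word-initially before a front vowel)
  sigudab → sihudab   (g→h between vowels (before a back vowel))
  sihudab → sihuzab   (d→z between vowels (before a back vowel))
So the Wishoic cognate is 'sihuzab'.

sihuzab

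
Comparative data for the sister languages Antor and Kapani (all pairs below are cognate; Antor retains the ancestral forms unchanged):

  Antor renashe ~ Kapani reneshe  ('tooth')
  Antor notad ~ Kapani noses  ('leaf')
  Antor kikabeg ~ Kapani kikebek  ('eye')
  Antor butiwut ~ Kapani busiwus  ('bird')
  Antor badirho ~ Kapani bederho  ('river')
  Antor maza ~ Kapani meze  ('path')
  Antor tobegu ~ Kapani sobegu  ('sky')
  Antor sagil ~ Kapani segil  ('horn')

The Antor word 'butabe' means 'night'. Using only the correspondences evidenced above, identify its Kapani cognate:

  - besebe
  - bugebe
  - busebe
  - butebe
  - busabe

notad ~ noses — Antor t corresponds to Kapani s between vowels (before a back vowel).
kikabeg ~ kikebek — Antor a corresponds to Kapani e after a consonant, before a labial obstruent.
Applying these to Antor 'butabe':
  butabe → busabe   (t→s between vowels (before a back vowel))
  busabe → busebe   (a→e after a consonant, before a labial obstruent)
So the Kapani cognate is 'busebe'.

busebe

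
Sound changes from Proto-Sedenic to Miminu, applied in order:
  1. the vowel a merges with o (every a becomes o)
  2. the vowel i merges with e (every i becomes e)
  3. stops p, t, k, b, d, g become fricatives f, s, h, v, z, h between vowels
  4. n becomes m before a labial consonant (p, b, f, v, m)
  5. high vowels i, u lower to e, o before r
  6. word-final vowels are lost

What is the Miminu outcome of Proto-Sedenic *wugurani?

wuhoron

Miminu: start from *wugurani.
  rule 1 (vowel merger): wugurani → wuguroni
  rule 2 (vowel merger): wuguroni → wugurone
  rule 3 (intervocalic lenition): wugurone → wuhurone
  rule 4: no change — wuhurone
  rule 5 (pre-rhotic lowering): wuhurone → wuhorone
  rule 6 (apocope): wuhorone → wuhoron
  ⇒ Miminu wuhoron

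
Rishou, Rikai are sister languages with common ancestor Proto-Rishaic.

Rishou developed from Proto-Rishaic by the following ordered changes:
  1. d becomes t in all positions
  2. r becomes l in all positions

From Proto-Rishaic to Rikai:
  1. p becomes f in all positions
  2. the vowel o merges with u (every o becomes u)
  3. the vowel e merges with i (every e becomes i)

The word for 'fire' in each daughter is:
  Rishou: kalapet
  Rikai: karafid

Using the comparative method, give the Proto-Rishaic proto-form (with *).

Position 7: Rishou has t, Rikai has d. Rikai preserves d here (none of its changes turn any other segment into d), so the proto-segment is *d.
Position 3: Rishou has l, Rikai has r. Rikai preserves r here (none of its changes turn any other segment into r), so the proto-segment is *r.
Position 6: Rishou has e, Rikai has i. Rishou preserves e here (none of its changes turn any other segment into e), so the proto-segment is *e.
Continuing position by position gives *karaped; check it forward:
Rishou: start from *karaped.
  rule 1 (unconditioned shift): karaped → karapet
  rule 2 (unconditioned shift): karapet → kalapet
  ⇒ Rishou kalapet
Rikai: *karaped
  karaped → karafed   [unconditioned shift]
  karafed (rule 2 does not apply)
  karafed → karafid   [vowel merger]
  giving Rikai karafid.
*karaped is the unique common source.

*karaped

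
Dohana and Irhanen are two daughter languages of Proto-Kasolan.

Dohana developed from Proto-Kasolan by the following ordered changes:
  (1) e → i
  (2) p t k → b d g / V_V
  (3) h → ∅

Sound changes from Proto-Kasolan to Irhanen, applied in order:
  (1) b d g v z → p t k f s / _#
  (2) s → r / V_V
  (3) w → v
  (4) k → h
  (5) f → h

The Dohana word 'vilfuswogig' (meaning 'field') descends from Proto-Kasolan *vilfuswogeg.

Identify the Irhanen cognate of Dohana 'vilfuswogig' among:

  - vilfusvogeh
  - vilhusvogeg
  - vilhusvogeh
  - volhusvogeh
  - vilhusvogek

vilhusvogeh

Irhanen: *vilfuswogeg
  vilfuswogeg → vilfuswogek   [final devoicing]
  vilfuswogek (rule 2 does not apply)
  vilfuswogek → vilfusvogek   [unconditioned shift]
  vilfusvogek → vilfusvogeh   [unconditioned shift]
  vilfusvogeh → vilhusvogeh   [unconditioned shift]
  giving Irhanen vilhusvogeh.
Among the options, 'vilhusvogeh' alone shows every Irhanen change applied in order.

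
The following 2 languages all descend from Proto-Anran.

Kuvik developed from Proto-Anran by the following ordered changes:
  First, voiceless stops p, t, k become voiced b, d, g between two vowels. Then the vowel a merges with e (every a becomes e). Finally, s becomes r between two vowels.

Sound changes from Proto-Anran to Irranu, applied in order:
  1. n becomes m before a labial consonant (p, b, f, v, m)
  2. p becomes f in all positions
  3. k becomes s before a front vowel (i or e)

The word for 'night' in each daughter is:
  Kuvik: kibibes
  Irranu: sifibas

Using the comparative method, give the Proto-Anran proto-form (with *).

*kipibas

Position 1: Kuvik has k, Irranu has s. Kuvik preserves k here (none of its changes turn any other segment into k), so the proto-segment is *k.
Position 3: Kuvik has b, Irranu has f. Taking the neighbouring segments as reconstructed: Kuvik b could go back to *p or *b; Irranu f could go back to *p or *f — the one source consistent with every daughter is *p.
Verify the candidate proto-form against each daughter:
Kuvik: *kipibas > kibibas > kibibes  (by intervocalic voicing, vowel merger)
Irranu: start from *kipibas.
  rule 1: no change — kipibas
  rule 2 (unconditioned shift): kipibas → kifibas
  rule 3 (palatalisation): kifibas → sifibas
  ⇒ Irranu sifibas
*kipibas is the unique common source.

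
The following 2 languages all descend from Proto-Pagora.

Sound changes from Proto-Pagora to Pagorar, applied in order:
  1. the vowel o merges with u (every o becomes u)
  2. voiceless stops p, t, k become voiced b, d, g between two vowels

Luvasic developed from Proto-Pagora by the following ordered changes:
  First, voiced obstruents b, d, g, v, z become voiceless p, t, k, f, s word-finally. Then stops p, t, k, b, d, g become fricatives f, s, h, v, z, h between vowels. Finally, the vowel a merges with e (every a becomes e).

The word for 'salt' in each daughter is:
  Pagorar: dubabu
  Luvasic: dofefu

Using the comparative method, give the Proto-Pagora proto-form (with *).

Position 5: Pagorar has b, Luvasic has f. Taking the neighbouring segments as reconstructed: Pagorar b could go back to *p or *b; Luvasic f could go back to *p or *f — the one source consistent with every daughter is *p.
Position 3: Pagorar has b, Luvasic has f. Taking the neighbouring segments as reconstructed: Pagorar b could go back to *p or *b; Luvasic f could go back to *p or *f — the one source consistent with every daughter is *p.
This points to *dopapu. Verify forward in each daughter:
Pagorar: start from *dopapu.
  rule 1 (vowel merger): dopapu → dupapu
  rule 2 (intervocalic voicing): dupapu → dubabu
  ⇒ Pagorar dubabu
Luvasic: start from *dopapu.
  rule 1: no change — dopapu
  rule 2 (intervocalic lenition): dopapu → dofafu
  rule 3 (vowel merger): dofafu → dofefu
  ⇒ Luvasic dofefu
*dopapu is the unique common source.

*dopapu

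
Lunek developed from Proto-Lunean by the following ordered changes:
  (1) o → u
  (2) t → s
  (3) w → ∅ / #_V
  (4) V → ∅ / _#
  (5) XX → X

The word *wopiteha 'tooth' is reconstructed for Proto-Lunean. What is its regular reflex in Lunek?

Lunek: *wopiteha > wupiteha > wupiseha > upiseha > upiseh  (by vowel merger, unconditioned shift, glide loss, apocope)

upiseh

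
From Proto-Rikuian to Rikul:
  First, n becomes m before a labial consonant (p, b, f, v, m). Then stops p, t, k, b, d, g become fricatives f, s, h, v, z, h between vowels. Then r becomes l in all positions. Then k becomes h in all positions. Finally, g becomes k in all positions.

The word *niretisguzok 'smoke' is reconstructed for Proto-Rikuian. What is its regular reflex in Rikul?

nilesiskuzoh

Rikul: start from *niretisguzok.
  rule 1: no change — niretisguzok
  rule 2 (intervocalic lenition): niretisguzok → niresisguzok
  rule 3 (unconditioned shift): niresisguzok → nilesisguzok
  rule 4 (unconditioned shift): nilesisguzok → nilesisguzoh
  rule 5 (unconditioned shift): nilesisguzoh → nilesiskuzoh
  ⇒ Rikul nilesiskuzoh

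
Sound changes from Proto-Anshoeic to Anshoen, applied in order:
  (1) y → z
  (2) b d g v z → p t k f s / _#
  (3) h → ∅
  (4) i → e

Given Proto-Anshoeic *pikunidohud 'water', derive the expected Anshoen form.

Anshoen: *pikunidohud
  pikunidohud (rule 1 does not apply)
  pikunidohud → pikunidohut   [final devoicing]
  pikunidohut → pikunidout   [h-loss]
  pikunidout → pekunedout   [vowel merger]
  giving Anshoen pekunedout.

pekunedout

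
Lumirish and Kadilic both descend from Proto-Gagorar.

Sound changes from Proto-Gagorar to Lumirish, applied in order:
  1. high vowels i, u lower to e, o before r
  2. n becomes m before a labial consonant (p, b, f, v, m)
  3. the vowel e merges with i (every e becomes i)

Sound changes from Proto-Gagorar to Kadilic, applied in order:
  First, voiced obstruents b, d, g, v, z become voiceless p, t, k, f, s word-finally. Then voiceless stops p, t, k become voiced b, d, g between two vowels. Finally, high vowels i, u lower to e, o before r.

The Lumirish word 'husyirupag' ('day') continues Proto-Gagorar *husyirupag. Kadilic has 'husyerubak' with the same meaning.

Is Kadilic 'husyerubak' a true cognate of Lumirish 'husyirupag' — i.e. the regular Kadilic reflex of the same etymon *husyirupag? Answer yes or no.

yes

Derive the expected Kadilic reflex of *husyirupag:
Kadilic: *husyirupag
  husyirupag → husyirupak   [final devoicing]
  husyirupak → husyirubak   [intervocalic voicing]
  husyirubak → husyerubak   [pre-rhotic lowering]
  giving Kadilic husyerubak.
Kadilic 'husyerubak' matches the regular reflex exactly, so the pair is cognate.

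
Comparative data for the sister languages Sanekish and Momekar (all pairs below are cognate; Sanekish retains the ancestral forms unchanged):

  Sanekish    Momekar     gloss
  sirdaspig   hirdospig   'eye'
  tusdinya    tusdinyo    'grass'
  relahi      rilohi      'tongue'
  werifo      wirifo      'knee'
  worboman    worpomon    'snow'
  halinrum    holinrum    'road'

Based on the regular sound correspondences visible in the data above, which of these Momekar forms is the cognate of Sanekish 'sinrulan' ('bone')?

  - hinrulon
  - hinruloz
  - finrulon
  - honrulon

hinrulon

sirdaspig ~ hirdospig — Sanekish s corresponds to Momekar h word-initially before a front vowel.
worboman ~ worpomon — Sanekish a corresponds to Momekar o after a consonant, before a nasal.
Applying these to Sanekish 'sinrulan':
  sinrulan → hinrulan   (s→h word-initially before a front vowel)
  hinrulan → hinrulon   (a→o after a consonant, before a nasal)
So the Momekar cognate is 'hinrulon'.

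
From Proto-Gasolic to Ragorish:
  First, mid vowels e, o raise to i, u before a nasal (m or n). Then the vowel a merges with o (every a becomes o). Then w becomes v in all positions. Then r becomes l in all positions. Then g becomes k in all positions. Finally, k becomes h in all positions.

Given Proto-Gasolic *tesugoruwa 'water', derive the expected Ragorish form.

Ragorish: *tesugoruwa
  tesugoruwa (rule 1 does not apply)
  tesugoruwa → tesugoruwo   [vowel merger]
  tesugoruwo → tesugoruvo   [unconditioned shift]
  tesugoruvo → tesugoluvo   [unconditioned shift]
  tesugoluvo → tesukoluvo   [unconditioned shift]
  tesukoluvo → tesuholuvo   [unconditioned shift]
  giving Ragorish tesuholuvo.

tesuholuvo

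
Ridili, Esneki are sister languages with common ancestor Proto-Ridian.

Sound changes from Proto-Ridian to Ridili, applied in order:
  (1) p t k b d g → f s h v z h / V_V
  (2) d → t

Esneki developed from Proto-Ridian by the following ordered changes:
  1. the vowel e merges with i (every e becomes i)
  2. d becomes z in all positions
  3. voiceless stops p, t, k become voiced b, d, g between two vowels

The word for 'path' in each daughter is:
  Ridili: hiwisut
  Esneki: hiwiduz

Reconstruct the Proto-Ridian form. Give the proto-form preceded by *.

*hiwitud

Position 7: Ridili has t, Esneki has z. Taking the neighbouring segments as reconstructed: Ridili t could go back to *t or *d; Esneki z could go back to *d or *z — the one source consistent with every daughter is *d.
Position 5: Ridili has s, Esneki has d. In Esneki, d can only continue *t, so the proto-segment is *t.
Continuing position by position gives *hiwitud; check it forward:
Ridili: start from *hiwitud.
  rule 1 (intervocalic lenition): hiwitud → hiwisud
  rule 2 (unconditioned shift): hiwisud → hiwisut
  ⇒ Ridili hiwisut
Esneki: start from *hiwitud.
  rule 1: no change — hiwitud
  rule 2 (unconditioned shift): hiwitud → hiwituz
  rule 3 (intervocalic voicing): hiwituz → hiwiduz
  ⇒ Esneki hiwiduz
No other proto-form is consistent with every reflex, so the reconstruction is *hiwitud.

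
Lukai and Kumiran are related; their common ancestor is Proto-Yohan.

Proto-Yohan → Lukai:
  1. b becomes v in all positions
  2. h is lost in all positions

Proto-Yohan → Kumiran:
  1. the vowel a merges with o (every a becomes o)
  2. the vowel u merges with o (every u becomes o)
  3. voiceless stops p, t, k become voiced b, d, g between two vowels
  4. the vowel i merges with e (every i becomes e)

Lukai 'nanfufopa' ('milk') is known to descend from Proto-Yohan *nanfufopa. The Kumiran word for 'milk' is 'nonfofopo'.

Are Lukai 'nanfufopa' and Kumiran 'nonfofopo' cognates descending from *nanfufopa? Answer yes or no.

no

Derive the expected Kumiran reflex of *nanfufopa:
Kumiran: start from *nanfufopa.
  rule 1 (vowel merger): nanfufopa → nonfufopo
  rule 2 (vowel merger): nonfufopo → nonfofopo
  rule 3 (intervocalic voicing): nonfofopo → nonfofobo
  rule 4: no change — nonfofobo
  ⇒ Kumiran nonfofobo
The regular Kumiran reflex would be 'nonfofobo', but the attested form is 'nonfofopo'. The correspondence is irregular, so they are not cognates (the Kumiran form has a different source).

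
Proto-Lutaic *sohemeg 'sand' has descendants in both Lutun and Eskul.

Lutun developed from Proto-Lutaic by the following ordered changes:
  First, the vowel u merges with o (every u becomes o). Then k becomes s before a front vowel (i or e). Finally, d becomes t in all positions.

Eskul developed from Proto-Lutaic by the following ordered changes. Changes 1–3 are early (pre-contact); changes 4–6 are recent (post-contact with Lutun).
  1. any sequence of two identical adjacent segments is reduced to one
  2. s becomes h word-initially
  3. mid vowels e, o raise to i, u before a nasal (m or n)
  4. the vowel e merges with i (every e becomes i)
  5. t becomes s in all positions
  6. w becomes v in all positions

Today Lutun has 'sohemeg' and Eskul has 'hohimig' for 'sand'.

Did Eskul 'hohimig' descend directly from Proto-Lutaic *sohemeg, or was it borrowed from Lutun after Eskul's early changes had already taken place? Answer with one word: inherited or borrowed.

If inherited, *sohemeg would pass through all of Eskul's changes:
Eskul: *sohemeg
  sohemeg (rule 1 does not apply)
  sohemeg → hohemeg   [debuccalisation]
  hohemeg → hohimeg   [pre-nasal raising]
  hohimeg → hohimig   [vowel merger]
  hohimig (rule 5 does not apply)
  hohimig (rule 6 does not apply)
  giving Eskul hohimig.
If borrowed from Lutun 'sohemeg' after the early changes, it would undergo only the recent ones:
  rule 4 (vowel merger): sohemeg → sohimig
  rule 5 (unconditioned shift): no change (sohimig)
  rule 6 (unconditioned shift): no change (sohimig)
  ⇒ as a loan: sohimig
Eskul 'hohimig' matches the inherited outcome exactly, so it is an inherited cognate, not a loan.

inherited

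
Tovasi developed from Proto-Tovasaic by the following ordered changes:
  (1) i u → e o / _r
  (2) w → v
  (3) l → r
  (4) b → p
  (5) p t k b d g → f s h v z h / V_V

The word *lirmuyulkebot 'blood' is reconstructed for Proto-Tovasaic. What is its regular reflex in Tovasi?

Tovasi: *lirmuyulkebot > lermuyulkebot > rermuyurkebot > rermuyurkepot > rermuyurkefot  (by pre-rhotic lowering, unconditioned shift, unconditioned shift, intervocalic lenition)

rermuyurkefot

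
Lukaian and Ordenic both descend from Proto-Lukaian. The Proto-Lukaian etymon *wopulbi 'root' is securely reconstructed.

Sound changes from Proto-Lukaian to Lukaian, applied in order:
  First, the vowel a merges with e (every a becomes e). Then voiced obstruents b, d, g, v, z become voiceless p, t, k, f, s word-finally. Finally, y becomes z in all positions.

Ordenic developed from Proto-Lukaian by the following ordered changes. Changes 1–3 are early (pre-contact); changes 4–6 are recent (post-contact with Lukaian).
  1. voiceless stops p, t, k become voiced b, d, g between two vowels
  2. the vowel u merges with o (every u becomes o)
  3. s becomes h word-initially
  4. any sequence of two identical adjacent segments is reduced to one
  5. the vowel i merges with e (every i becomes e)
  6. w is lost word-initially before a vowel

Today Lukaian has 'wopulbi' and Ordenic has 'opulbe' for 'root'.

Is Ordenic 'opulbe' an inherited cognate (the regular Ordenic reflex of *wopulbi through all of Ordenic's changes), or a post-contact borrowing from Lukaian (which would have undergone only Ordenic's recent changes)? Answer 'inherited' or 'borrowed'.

If inherited, *wopulbi would pass through all of Ordenic's changes:
Ordenic: start from *wopulbi.
  rule 1 (intervocalic voicing): wopulbi → wobulbi
  rule 2 (vowel merger): wobulbi → wobolbi
  rule 3: no change — wobolbi
  rule 4: no change — wobolbi
  rule 5 (vowel merger): wobolbi → wobolbe
  rule 6 (glide loss): wobolbe → obolbe
  ⇒ Ordenic obolbe
If borrowed from Lukaian 'wopulbi' after the early changes, it would undergo only the recent ones:
  rule 4 (degemination): no change (wopulbi)
  rule 5 (vowel merger): wopulbi → wopulbe
  rule 6 (glide loss): wopulbe → opulbe
  ⇒ as a loan: opulbe
Ordenic 'opulbe' matches the loan outcome 'opulbe', not the inherited 'obolbe' — it skipped the early Ordenic changes, so it was borrowed from Lukaian.

borrowed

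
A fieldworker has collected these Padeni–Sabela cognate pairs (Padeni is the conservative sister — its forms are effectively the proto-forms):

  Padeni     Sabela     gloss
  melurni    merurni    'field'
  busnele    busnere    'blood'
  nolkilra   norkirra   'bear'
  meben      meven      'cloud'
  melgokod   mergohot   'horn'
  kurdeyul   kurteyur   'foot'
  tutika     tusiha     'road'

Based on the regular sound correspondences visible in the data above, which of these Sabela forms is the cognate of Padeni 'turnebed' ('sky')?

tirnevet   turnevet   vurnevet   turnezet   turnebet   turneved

turnevet

meben ~ meven — Padeni b corresponds to Sabela v between vowels (before a front vowel).
melgokod ~ mergohot — Padeni d corresponds to Sabela t word-finally.
Applying these to Padeni 'turnebed':
  turnebed → turneved   (b→v between vowels (before a front vowel))
  turneved → turnevet   (d→t word-finally)
So the Sabela cognate is 'turnevet'.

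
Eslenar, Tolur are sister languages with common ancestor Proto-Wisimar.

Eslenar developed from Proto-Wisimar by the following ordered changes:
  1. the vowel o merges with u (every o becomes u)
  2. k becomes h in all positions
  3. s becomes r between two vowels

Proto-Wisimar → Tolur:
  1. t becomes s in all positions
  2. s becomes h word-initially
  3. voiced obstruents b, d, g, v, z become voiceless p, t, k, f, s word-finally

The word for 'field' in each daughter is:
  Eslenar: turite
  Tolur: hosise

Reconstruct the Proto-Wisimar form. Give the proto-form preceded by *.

Position 5: Eslenar has t, Tolur has s. Eslenar preserves t here (none of its changes turn any other segment into t), so the proto-segment is *t.
Position 1: Eslenar has t, Tolur has h. Eslenar preserves t here (none of its changes turn any other segment into t), so the proto-segment is *t.
Continuing position by position gives *tosite; check it forward:
Eslenar: *tosite > tusite > turite  (by vowel merger, rhotacism)
Tolur: *tosite > sosise > hosise  (by unconditioned shift, debuccalisation)
*tosite is the unique common source.

*tosite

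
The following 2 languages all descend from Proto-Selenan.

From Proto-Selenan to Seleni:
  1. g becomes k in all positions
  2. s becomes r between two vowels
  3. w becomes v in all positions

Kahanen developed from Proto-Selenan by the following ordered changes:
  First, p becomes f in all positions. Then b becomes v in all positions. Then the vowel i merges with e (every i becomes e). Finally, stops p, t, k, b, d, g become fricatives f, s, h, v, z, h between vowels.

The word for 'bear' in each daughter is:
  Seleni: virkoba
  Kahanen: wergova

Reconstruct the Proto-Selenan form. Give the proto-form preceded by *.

Position 4: Seleni has k, Kahanen has g. Kahanen preserves g here (none of its changes turn any other segment into g), so the proto-segment is *g.
Position 1: Seleni has v, Kahanen has w. Kahanen preserves w here (none of its changes turn any other segment into w), so the proto-segment is *w.
Verify the candidate proto-form against each daughter:
Seleni: *wirgoba
  wirgoba → wirkoba   [unconditioned shift]
  wirkoba (rule 2 does not apply)
  wirkoba → virkoba   [unconditioned shift]
  giving Seleni virkoba.
Kahanen: start from *wirgoba.
  rule 1: no change — wirgoba
  rule 2 (unconditioned shift): wirgoba → wirgova
  rule 3 (vowel merger): wirgova → wergova
  rule 4: no change — wergova
  ⇒ Kahanen wergova
Only *wirgoba yields all of Seleni virkoba, Kahanen wergova.

*wirgoba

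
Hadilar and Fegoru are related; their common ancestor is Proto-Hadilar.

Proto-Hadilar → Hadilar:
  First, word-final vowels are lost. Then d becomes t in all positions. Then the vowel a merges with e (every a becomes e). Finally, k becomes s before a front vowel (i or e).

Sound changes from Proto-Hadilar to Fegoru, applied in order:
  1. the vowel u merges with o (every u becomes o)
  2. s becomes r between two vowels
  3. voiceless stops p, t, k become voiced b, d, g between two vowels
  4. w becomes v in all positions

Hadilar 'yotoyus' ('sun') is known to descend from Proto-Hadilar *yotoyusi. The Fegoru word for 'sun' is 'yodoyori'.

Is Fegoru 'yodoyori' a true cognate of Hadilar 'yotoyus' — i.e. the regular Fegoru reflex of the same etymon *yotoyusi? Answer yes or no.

yes

Derive the expected Fegoru reflex of *yotoyusi:
Fegoru: *yotoyusi
  yotoyusi → yotoyosi   [vowel merger]
  yotoyosi → yotoyori   [rhotacism]
  yotoyori → yodoyori   [intervocalic voicing]
  yodoyori (rule 4 does not apply)
  giving Fegoru yodoyori.
Fegoru 'yodoyori' matches the regular reflex exactly, so the pair is cognate.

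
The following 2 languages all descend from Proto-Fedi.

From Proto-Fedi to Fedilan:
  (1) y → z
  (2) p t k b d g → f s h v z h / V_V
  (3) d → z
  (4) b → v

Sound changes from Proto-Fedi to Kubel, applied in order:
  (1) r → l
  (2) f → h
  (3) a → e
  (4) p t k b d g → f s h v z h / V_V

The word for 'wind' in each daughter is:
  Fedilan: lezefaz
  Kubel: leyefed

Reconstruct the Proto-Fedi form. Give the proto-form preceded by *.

Position 3: Fedilan has z, Kubel has y. Kubel preserves y here (none of its changes turn any other segment into y), so the proto-segment is *y.
Position 5: Fedilan has f, Kubel has f. In Kubel, f can only continue *p, so the proto-segment is *p.
Position 6: Fedilan has a, Kubel has e. Fedilan preserves a here (none of its changes turn any other segment into a), so the proto-segment is *a.
Continuing position by position gives *leyepad; check it forward:
Fedilan: *leyepad > lezepad > lezefad > lezefaz  (by unconditioned shift, intervocalic lenition, unconditioned shift)
Kubel: start from *leyepad.
  rule 1: no change — leyepad
  rule 2: no change — leyepad
  rule 3 (vowel merger): leyepad → leyeped
  rule 4 (intervocalic lenition): leyeped → leyefed
  ⇒ Kubel leyefed
*leyepad is the unique common source.

*leyepad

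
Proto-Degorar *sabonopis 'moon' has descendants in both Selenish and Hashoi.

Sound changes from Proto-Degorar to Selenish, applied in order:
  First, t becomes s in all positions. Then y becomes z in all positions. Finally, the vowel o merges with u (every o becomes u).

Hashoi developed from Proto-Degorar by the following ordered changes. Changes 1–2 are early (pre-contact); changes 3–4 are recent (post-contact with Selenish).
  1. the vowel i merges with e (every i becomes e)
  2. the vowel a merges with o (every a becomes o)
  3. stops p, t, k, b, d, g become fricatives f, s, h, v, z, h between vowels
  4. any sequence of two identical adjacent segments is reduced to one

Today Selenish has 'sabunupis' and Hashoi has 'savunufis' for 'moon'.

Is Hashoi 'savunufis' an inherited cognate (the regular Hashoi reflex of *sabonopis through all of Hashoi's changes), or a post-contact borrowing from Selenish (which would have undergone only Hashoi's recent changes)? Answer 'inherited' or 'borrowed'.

If inherited, *sabonopis would pass through all of Hashoi's changes:
Hashoi: start from *sabonopis.
  rule 1 (vowel merger): sabonopis → sabonopes
  rule 2 (vowel merger): sabonopes → sobonopes
  rule 3 (intervocalic lenition): sobonopes → sovonofes
  rule 4: no change — sovonofes
  ⇒ Hashoi sovonofes
If borrowed from Selenish 'sabunupis' after the early changes, it would undergo only the recent ones:
  rule 3 (intervocalic lenition): sabunupis → savunufis
  rule 4 (degemination): no change (savunufis)
  ⇒ as a loan: savunufis
Hashoi 'savunufis' matches the loan outcome 'savunufis', not the inherited 'sovonofes' — it skipped the early Hashoi changes, so it was borrowed from Selenish.

borrowed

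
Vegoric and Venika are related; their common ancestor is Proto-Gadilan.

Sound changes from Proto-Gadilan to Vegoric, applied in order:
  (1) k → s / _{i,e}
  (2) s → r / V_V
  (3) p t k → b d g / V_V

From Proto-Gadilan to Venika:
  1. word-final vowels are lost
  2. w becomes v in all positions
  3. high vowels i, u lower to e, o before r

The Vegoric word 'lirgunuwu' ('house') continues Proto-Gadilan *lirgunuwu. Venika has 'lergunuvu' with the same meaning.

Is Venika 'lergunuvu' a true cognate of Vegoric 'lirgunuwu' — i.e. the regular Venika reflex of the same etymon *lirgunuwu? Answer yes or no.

no

Derive the expected Venika reflex of *lirgunuwu:
Venika: start from *lirgunuwu.
  rule 1 (apocope): lirgunuwu → lirgunuw
  rule 2 (unconditioned shift): lirgunuw → lirgunuv
  rule 3 (pre-rhotic lowering): lirgunuv → lergunuv
  ⇒ Venika lergunuv
The regular Venika reflex would be 'lergunuv', but the attested form is 'lergunuvu'. The correspondence is irregular, so they are not cognates (the Venika form has a different source).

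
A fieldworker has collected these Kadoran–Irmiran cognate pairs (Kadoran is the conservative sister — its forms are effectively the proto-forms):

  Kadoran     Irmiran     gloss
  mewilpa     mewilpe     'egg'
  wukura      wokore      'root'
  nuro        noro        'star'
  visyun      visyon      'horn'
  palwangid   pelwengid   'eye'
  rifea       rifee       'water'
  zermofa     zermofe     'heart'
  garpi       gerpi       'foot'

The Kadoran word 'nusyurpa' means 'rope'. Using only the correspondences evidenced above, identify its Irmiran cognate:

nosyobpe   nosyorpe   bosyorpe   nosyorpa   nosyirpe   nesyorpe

nosyorpe

wukura ~ wokore — Kadoran u corresponds to Irmiran o after a consonant, before a consonant other than r, m, n, p, b, f, v.
wukura ~ wokore, nuro ~ noro — Kadoran u corresponds to Irmiran o after a consonant, before r.
mewilpa ~ mewilpe, wukura ~ wokore — Kadoran a corresponds to Irmiran e word-finally.
Applying these to Kadoran 'nusyurpa':
  nusyurpa → nosyurpa   (u→o after a consonant, before a consonant other than r, m, n, p, b, f, v)
  nosyurpa → nosyorpa   (u→o after a consonant, before r)
  nosyorpa → nosyorpe   (a→e word-finally)
So the Irmiran cognate is 'nosyorpe'.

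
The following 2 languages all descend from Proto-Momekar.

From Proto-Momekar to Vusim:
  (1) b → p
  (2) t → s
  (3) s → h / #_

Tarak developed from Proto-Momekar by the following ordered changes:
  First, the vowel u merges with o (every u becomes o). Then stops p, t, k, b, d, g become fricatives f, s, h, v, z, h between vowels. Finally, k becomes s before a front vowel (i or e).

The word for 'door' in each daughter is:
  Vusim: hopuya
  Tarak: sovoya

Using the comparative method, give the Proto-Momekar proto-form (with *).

*sobuya

Position 1: Vusim has h, Tarak has s. Taking the neighbouring segments as reconstructed: Vusim h could go back to *t or *s or *h; Tarak s can only go back to *s — the one source consistent with every daughter is *s.
Position 3: Vusim has p, Tarak has v. Taking the neighbouring segments as reconstructed: Vusim p could go back to *p or *b; Tarak v could go back to *b or *v — the one source consistent with every daughter is *b.
Continuing position by position gives *sobuya; check it forward:
Vusim: start from *sobuya.
  rule 1 (unconditioned shift): sobuya → sopuya
  rule 2: no change — sopuya
  rule 3 (debuccalisation): sopuya → hopuya
  ⇒ Vusim hopuya
Tarak: *sobuya
  sobuya → soboya   [vowel merger]
  soboya → sovoya   [intervocalic lenition]
  sovoya (rule 3 does not apply)
  giving Tarak sovoya.
*sobuya is the unique common source.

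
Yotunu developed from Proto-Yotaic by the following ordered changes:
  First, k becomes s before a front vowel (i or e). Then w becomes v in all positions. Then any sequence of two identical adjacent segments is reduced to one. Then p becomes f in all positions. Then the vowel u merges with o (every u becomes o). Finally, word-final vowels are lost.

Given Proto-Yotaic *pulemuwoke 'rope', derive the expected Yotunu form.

Yotunu: *pulemuwoke > pulemuwose > pulemuvose > fulemuvose > folemovose > folemovos  (by palatalisation, unconditioned shift, unconditioned shift, vowel merger, apocope)

folemovos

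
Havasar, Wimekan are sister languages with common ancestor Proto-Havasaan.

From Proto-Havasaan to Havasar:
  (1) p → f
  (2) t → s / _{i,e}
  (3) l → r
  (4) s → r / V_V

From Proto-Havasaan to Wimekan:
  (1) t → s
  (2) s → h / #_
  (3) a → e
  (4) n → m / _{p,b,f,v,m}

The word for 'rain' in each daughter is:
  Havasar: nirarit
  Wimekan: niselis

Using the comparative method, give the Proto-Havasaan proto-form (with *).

*nisalit

Position 3: Havasar has r, Wimekan has s. Taking the neighbouring segments as reconstructed: Havasar r could go back to *s or *l or *r; Wimekan s could go back to *t or *s — the one source consistent with every daughter is *s.
Position 5: Havasar has r, Wimekan has l. Wimekan preserves l here (none of its changes turn any other segment into l), so the proto-segment is *l.
This points to *nisalit. Verify forward in each daughter:
Havasar: *nisalit > nisarit > nirarit  (by unconditioned shift, rhotacism)
Wimekan: *nisalit
  nisalit → nisalis   [unconditioned shift]
  nisalis (rule 2 does not apply)
  nisalis → niselis   [vowel merger]
  niselis (rule 4 does not apply)
  giving Wimekan niselis.
Only *nisalit yields all of Havasar nirarit, Wimekan niselis.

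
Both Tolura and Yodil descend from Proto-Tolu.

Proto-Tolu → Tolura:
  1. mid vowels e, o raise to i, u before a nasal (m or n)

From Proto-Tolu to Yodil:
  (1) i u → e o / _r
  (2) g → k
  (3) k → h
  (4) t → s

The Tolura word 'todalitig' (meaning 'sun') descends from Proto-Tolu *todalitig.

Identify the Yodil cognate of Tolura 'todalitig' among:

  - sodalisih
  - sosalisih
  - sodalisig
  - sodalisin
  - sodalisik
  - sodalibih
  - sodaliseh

Yodil: *todalitig > todalitik > todalitih > sodalisih  (by unconditioned shift, unconditioned shift, unconditioned shift)
Only 'sodalisih' matches the regular Yodil development of *todalitig.

sodalisih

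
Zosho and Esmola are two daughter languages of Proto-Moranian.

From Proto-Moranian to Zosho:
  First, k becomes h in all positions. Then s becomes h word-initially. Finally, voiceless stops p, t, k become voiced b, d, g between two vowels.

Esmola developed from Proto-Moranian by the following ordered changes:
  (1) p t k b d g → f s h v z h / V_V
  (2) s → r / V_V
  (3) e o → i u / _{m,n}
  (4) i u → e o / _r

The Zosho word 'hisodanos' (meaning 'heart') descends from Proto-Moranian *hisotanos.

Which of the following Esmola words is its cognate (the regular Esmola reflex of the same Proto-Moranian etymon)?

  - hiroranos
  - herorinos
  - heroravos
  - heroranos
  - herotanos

heroranos

Esmola: *hisotanos > hisosanos > hiroranos > heroranos  (by intervocalic lenition, rhotacism, pre-rhotic lowering)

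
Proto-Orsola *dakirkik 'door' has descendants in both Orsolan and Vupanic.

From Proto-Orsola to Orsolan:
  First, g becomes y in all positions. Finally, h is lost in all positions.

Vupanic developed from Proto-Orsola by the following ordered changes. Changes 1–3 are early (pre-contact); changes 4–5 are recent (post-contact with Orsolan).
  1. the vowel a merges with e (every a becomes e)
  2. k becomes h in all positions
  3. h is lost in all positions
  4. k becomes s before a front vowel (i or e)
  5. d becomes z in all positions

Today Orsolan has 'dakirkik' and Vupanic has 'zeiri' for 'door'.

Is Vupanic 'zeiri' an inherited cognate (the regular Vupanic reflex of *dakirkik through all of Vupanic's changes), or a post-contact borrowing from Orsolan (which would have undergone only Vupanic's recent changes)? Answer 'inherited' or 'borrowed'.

If inherited, *dakirkik would pass through all of Vupanic's changes:
Vupanic: *dakirkik > dekirkik > dehirhih > deiri > zeiri  (by vowel merger, unconditioned shift, h-loss, unconditioned shift)
If borrowed from Orsolan 'dakirkik' after the early changes, it would undergo only the recent ones:
  rule 4 (palatalisation): dakirkik → dasirsik
  rule 5 (unconditioned shift): dasirsik → zasirsik
  ⇒ as a loan: zasirsik
Vupanic 'zeiri' matches the inherited outcome exactly, so it is an inherited cognate, not a loan.

inherited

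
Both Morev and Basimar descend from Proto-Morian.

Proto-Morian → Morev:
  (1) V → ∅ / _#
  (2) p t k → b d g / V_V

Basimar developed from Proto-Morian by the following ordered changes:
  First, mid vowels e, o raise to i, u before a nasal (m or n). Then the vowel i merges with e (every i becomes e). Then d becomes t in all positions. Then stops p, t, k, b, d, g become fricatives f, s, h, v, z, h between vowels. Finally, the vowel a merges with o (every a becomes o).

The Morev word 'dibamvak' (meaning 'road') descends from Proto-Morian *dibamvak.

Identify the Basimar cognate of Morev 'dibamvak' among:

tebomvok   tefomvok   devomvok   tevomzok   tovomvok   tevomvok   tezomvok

tevomvok

Basimar: *dibamvak
  dibamvak (rule 1 does not apply)
  dibamvak → debamvak   [vowel merger]
  debamvak → tebamvak   [unconditioned shift]
  tebamvak → tevamvak   [intervocalic lenition]
  tevamvak → tevomvok   [vowel merger]
  giving Basimar tevomvok.
Among the options, 'tevomvok' alone shows every Basimar change applied in order.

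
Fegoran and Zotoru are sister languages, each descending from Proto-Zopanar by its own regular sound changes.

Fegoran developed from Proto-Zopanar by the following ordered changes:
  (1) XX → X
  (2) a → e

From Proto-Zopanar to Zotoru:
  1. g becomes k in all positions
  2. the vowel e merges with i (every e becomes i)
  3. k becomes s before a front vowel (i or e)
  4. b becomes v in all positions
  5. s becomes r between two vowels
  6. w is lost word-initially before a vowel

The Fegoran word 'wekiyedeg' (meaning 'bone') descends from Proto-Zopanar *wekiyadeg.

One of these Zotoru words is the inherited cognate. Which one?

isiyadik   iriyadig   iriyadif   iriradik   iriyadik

Zotoru: start from *wekiyadeg.
  rule 1 (unconditioned shift): wekiyadeg → wekiyadek
  rule 2 (vowel merger): wekiyadek → wikiyadik
  rule 3 (palatalisation): wikiyadik → wisiyadik
  rule 4: no change — wisiyadik
  rule 5 (rhotacism): wisiyadik → wiriyadik
  rule 6 (glide loss): wiriyadik → iriyadik
  ⇒ Zotoru iriyadik
Among the options, 'iriyadik' alone shows every Zotoru change applied in order.

iriyadik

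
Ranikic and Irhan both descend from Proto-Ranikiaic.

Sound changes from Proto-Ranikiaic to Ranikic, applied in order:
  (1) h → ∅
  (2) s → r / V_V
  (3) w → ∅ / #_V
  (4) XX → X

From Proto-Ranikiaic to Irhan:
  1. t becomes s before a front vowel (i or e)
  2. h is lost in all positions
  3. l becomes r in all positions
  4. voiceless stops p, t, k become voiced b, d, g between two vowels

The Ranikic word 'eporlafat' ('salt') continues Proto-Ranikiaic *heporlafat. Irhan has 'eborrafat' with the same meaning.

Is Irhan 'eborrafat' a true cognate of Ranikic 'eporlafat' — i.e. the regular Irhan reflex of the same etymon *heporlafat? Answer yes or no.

Derive the expected Irhan reflex of *heporlafat:
Irhan: *heporlafat
  heporlafat (rule 1 does not apply)
  heporlafat → eporlafat   [h-loss]
  eporlafat → eporrafat   [unconditioned shift]
  eporrafat → eborrafat   [intervocalic voicing]
  giving Irhan eborrafat.
Irhan 'eborrafat' matches the regular reflex exactly, so the pair is cognate.

yes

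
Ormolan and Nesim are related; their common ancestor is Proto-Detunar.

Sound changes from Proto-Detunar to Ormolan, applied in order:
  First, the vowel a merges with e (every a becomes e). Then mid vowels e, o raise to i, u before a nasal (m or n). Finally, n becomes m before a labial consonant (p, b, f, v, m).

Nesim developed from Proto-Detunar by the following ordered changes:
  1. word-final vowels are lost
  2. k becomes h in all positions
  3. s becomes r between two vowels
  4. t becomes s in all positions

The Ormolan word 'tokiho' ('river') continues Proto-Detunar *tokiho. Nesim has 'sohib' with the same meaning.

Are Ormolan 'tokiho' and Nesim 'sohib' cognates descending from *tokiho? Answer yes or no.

Derive the expected Nesim reflex of *tokiho:
Nesim: *tokiho > tokih > tohih > sohih  (by apocope, unconditioned shift, unconditioned shift)
The regular Nesim reflex would be 'sohih', but the attested form is 'sohib'. The correspondence is irregular, so they are not cognates (the Nesim form has a different source).

no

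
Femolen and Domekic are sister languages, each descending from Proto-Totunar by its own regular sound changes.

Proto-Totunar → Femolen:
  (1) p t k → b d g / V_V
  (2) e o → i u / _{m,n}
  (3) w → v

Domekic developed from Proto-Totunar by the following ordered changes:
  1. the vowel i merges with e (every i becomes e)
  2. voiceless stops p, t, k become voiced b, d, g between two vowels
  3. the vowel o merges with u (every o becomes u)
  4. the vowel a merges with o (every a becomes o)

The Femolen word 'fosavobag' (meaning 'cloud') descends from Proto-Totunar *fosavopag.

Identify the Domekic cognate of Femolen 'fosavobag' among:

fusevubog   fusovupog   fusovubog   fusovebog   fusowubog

fusovubog

Domekic: start from *fosavopag.
  rule 1: no change — fosavopag
  rule 2 (intervocalic voicing): fosavopag → fosavobag
  rule 3 (vowel merger): fosavobag → fusavubag
  rule 4 (vowel merger): fusavubag → fusovubog
  ⇒ Domekic fusovubog
The other candidates each miss or misapply at least one Domekic change.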